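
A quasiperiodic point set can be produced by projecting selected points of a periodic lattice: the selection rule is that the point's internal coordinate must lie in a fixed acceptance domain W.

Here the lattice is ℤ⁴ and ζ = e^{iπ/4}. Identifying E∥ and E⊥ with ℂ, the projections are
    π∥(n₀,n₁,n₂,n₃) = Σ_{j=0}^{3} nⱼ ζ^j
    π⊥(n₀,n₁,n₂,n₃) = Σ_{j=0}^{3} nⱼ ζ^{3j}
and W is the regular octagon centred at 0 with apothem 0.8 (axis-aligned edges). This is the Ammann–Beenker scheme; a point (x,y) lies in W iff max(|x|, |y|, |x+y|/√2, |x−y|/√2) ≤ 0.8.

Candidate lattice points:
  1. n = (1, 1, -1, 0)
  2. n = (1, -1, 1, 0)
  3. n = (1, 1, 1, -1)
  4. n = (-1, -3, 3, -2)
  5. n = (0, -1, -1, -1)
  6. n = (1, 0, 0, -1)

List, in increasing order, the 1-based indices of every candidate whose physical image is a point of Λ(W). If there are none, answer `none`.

5, 6

Internal map: ζ^{3j} for j=0..3 gives (1,0), (−√2/2,√2/2), (0,−1), (√2/2,√2/2).
candidate 1: n = (1, 1, -1, 0) → π⊥ ≈ (+0.29289, +1.70711); max(|x|,|y|,|x±y|/√2) = 1.70711 > 0.8 ⇒ ∉ W
candidate 2: n = (1, -1, 1, 0) → π⊥ ≈ (+1.70711, -1.70711); max(|x|,|y|,|x±y|/√2) = 2.41421 > 0.8 ⇒ ∉ W
candidate 3: n = (1, 1, 1, -1) → π⊥ ≈ (-0.41421, -1.00000); max(|x|,|y|,|x±y|/√2) = 1.00000 > 0.8 ⇒ ∉ W
candidate 4: n = (-1, -3, 3, -2) → π⊥ ≈ (-0.29289, -6.53553); max(|x|,|y|,|x±y|/√2) = 6.53553 > 0.8 ⇒ ∉ W
candidate 5: n = (0, -1, -1, -1) → π⊥ ≈ (+0.00000, -0.41421); max(|x|,|y|,|x±y|/√2) = 0.41421 ≤ 0.8 ⇒ ∈ W
candidate 6: n = (1, 0, 0, -1) → π⊥ ≈ (+0.29289, -0.70711); max(|x|,|y|,|x±y|/√2) = 0.70711 ≤ 0.8 ⇒ ∈ W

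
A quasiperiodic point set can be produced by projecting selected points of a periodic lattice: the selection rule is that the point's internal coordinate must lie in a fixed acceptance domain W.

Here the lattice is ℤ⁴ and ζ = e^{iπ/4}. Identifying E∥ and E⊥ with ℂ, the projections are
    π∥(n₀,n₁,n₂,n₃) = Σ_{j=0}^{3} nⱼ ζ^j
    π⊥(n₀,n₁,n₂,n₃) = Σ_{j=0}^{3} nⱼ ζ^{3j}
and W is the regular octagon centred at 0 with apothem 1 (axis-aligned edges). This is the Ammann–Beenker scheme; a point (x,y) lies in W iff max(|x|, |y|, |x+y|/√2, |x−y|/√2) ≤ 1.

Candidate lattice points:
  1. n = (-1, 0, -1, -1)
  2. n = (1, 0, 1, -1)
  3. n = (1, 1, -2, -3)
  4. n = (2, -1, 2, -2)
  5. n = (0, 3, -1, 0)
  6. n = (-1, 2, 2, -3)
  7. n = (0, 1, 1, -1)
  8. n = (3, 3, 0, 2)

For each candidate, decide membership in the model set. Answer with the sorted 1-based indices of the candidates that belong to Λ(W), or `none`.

none

Internal map: ζ^{3j} for j=0..3 gives (1,0), (−√2/2,√2/2), (0,−1), (√2/2,√2/2).
#1 (-1, 0, -1, -1): internal (-1.707107, 0.292893); octagon support 1.707107 vs apothem 1 → ∉ W
#2 (1, 0, 1, -1): internal (0.292893, -1.707107); octagon support 1.707107 vs apothem 1 → ∉ W
#3 (1, 1, -2, -3): internal (-1.828427, 0.585786); octagon support 1.828427 vs apothem 1 → ∉ W
#4 (2, -1, 2, -2): internal (1.292893, -4.121320); octagon support 4.121320 vs apothem 1 → ∉ W
#5 (0, 3, -1, 0): internal (-2.121320, 3.121320); octagon support 3.707107 vs apothem 1 → ∉ W
#6 (-1, 2, 2, -3): internal (-4.535534, -2.707107); octagon support 5.121320 vs apothem 1 → ∉ W
#7 (0, 1, 1, -1): internal (-1.414214, -1.000000); octagon support 1.707107 vs apothem 1 → ∉ W
#8 (3, 3, 0, 2): internal (2.292893, 3.535534); octagon support 4.121320 vs apothem 1 → ∉ W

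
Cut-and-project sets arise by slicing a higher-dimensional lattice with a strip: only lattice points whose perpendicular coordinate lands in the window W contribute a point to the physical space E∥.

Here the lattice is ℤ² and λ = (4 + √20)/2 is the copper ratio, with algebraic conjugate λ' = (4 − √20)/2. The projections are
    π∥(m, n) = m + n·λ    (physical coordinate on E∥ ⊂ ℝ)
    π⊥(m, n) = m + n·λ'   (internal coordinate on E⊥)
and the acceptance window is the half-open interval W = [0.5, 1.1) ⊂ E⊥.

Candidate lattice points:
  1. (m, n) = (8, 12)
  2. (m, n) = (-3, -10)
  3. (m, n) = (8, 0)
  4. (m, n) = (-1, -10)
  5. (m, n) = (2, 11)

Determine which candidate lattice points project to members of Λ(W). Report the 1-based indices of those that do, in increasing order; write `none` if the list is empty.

none

Compute λ' = (4−√20)/2 = -0.2361, so π⊥(m,n) = m -0.2361·n.
candidate 1: (m,n)=(8,12) → π∥ = 8+12·λ ≈ 58.8328, π⊥ = 8+12·λ' ≈ 5.1672 ∉ [0.5, 1.1) ⇒ out
candidate 2: (m,n)=(-3,-10) → π∥ = -3-10·λ ≈ -45.3607, π⊥ = -3-10·λ' ≈ -0.6393 ∉ [0.5, 1.1) ⇒ out
candidate 3: (m,n)=(8,0) → π∥ = 8+0·λ ≈ 8.0000, π⊥ = 8+0·λ' ≈ 8.0000 ∉ [0.5, 1.1) ⇒ out
candidate 4: (m,n)=(-1,-10) → π∥ = -1-10·λ ≈ -43.3607, π⊥ = -1-10·λ' ≈ 1.3607 ∉ [0.5, 1.1) ⇒ out
candidate 5: (m,n)=(2,11) → π∥ = 2+11·λ ≈ 48.5967, π⊥ = 2+11·λ' ≈ -0.5967 ∉ [0.5, 1.1) ⇒ out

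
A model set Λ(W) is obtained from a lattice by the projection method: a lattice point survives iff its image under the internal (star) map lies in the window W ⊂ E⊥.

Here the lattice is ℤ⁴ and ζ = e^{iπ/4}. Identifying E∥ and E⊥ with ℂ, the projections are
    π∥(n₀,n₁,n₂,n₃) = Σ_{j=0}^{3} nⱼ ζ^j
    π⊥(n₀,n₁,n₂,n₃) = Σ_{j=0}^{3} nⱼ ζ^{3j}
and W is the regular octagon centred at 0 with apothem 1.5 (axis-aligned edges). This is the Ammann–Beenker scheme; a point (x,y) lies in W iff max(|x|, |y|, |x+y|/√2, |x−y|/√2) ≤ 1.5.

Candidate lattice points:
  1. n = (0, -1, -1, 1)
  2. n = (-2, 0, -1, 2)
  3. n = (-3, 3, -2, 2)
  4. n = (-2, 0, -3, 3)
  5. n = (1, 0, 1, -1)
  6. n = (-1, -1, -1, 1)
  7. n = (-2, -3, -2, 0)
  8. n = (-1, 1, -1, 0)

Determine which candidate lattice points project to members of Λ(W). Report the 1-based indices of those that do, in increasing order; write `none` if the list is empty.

With ζ = e^{iπ/4} the internal vectors are ζ^0,ζ^3,ζ^6,ζ^9.
#1 (0, -1, -1, 1): internal (1.414214, 1.000000); octagon support 1.707107 vs apothem 1.5 → ∉ W
#2 (-2, 0, -1, 2): internal (-0.585786, 2.414214); octagon support 2.414214 vs apothem 1.5 → ∉ W
#3 (-3, 3, -2, 2): internal (-3.707107, 5.535534); octagon support 6.535534 vs apothem 1.5 → ∉ W
#4 (-2, 0, -3, 3): internal (0.121320, 5.121320); octagon support 5.121320 vs apothem 1.5 → ∉ W
#5 (1, 0, 1, -1): internal (0.292893, -1.707107); octagon support 1.707107 vs apothem 1.5 → ∉ W
#6 (-1, -1, -1, 1): internal (0.414214, 1.000000); octagon support 1.000000 vs apothem 1.5 → ∈ W
#7 (-2, -3, -2, 0): internal (0.121320, -0.121320); octagon support 0.171573 vs apothem 1.5 → ∈ W
#8 (-1, 1, -1, 0): internal (-1.707107, 1.707107); octagon support 2.414214 vs apothem 1.5 → ∉ W

6, 7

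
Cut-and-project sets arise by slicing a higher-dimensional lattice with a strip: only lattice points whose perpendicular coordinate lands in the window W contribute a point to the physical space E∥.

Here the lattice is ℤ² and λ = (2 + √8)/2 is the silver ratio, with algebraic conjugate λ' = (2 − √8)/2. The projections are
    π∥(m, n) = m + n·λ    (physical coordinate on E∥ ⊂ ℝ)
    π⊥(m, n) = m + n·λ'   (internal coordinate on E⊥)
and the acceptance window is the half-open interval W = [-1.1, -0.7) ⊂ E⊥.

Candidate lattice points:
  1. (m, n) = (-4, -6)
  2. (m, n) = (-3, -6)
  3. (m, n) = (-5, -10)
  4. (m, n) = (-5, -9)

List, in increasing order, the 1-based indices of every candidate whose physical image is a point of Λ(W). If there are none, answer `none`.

Numerically λ ≈ 2.41421 and λ' = −1/λ ≈ -0.41421.
candidate 1: (m,n)=(-4,-6) → π∥ = -4-6·λ ≈ -18.48528, π⊥ = -4-6·λ' ≈ -1.51472 ∉ [-1.1, -0.7) ⇒ out
candidate 2: (m,n)=(-3,-6) → π∥ = -3-6·λ ≈ -17.48528, π⊥ = -3-6·λ' ≈ -0.51472 ∉ [-1.1, -0.7) ⇒ out
candidate 3: (m,n)=(-5,-10) → π∥ = -5-10·λ ≈ -29.14214, π⊥ = -5-10·λ' ≈ -0.85786 ∈ [-1.1, -0.7) ⇒ IN Λ
candidate 4: (m,n)=(-5,-9) → π∥ = -5-9·λ ≈ -26.72792, π⊥ = -5-9·λ' ≈ -1.27208 ∉ [-1.1, -0.7) ⇒ out

3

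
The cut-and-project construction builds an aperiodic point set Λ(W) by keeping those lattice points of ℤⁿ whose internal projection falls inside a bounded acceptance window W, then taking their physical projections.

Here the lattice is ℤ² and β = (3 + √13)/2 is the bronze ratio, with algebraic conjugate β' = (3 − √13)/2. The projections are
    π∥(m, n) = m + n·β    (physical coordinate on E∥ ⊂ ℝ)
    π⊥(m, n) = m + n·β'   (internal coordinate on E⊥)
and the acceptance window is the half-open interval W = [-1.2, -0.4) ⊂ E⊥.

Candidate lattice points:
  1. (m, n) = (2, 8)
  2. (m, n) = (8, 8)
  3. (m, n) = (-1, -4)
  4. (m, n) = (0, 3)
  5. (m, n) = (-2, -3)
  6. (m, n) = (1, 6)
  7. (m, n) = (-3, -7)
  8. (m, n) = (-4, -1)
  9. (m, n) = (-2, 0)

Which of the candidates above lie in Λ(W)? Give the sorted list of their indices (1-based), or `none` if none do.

1, 4, 5, 6, 7

β' = (3−√13)/2 ≈ -0.302776.
#1 (2,8): internal coord 2 + (8)·β' = -0.422205; -0.422205 ∈ [-1.2, -0.4) → IN Λ
#2 (8,8): internal coord 8 + (8)·β' = +5.577795; +5.577795 ∉ [-1.2, -0.4) → out
#3 (-1,-4): internal coord -1 + (-4)·β' = +0.211103; +0.211103 ∉ [-1.2, -0.4) → out
#4 (0,3): internal coord 0 + (3)·β' = -0.908327; -0.908327 ∈ [-1.2, -0.4) → IN Λ
#5 (-2,-3): internal coord -2 + (-3)·β' = -1.091673; -1.091673 ∈ [-1.2, -0.4) → IN Λ
#6 (1,6): internal coord 1 + (6)·β' = -0.816654; -0.816654 ∈ [-1.2, -0.4) → IN Λ
#7 (-3,-7): internal coord -3 + (-7)·β' = -0.880571; -0.880571 ∈ [-1.2, -0.4) → IN Λ
#8 (-4,-1): internal coord -4 + (-1)·β' = -3.697224; -3.697224 ∉ [-1.2, -0.4) → out
#9 (-2,0): internal coord -2 + (0)·β' = -2.000000; -2.000000 ∉ [-1.2, -0.4) → out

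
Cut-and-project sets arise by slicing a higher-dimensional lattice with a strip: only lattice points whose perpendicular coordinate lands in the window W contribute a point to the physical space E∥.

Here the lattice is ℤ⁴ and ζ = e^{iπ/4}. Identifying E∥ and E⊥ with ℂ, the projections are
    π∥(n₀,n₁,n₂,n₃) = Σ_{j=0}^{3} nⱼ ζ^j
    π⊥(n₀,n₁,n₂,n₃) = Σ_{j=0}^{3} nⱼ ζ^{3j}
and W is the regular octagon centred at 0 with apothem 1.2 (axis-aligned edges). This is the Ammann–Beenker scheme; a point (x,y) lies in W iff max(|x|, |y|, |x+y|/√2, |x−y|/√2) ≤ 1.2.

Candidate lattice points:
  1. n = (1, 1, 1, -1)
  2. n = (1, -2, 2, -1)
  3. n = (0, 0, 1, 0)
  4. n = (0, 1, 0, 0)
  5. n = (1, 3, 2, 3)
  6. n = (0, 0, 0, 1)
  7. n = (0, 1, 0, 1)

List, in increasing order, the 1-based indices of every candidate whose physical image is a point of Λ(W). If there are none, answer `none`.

1, 3, 4, 6

With ζ = e^{iπ/4} the internal vectors are ζ^0,ζ^3,ζ^6,ζ^9.
#1 (1, 1, 1, -1): internal (-0.41421, -1.00000); octagon support 1.00000 vs apothem 1.2 → ∈ W
#2 (1, -2, 2, -1): internal (1.70711, -4.12132); octagon support 4.12132 vs apothem 1.2 → ∉ W
#3 (0, 0, 1, 0): internal (0.00000, -1.00000); octagon support 1.00000 vs apothem 1.2 → ∈ W
#4 (0, 1, 0, 0): internal (-0.70711, 0.70711); octagon support 1.00000 vs apothem 1.2 → ∈ W
#5 (1, 3, 2, 3): internal (1.00000, 2.24264); octagon support 2.29289 vs apothem 1.2 → ∉ W
#6 (0, 0, 0, 1): internal (0.70711, 0.70711); octagon support 1.00000 vs apothem 1.2 → ∈ W
#7 (0, 1, 0, 1): internal (0.00000, 1.41421); octagon support 1.41421 vs apothem 1.2 → ∉ W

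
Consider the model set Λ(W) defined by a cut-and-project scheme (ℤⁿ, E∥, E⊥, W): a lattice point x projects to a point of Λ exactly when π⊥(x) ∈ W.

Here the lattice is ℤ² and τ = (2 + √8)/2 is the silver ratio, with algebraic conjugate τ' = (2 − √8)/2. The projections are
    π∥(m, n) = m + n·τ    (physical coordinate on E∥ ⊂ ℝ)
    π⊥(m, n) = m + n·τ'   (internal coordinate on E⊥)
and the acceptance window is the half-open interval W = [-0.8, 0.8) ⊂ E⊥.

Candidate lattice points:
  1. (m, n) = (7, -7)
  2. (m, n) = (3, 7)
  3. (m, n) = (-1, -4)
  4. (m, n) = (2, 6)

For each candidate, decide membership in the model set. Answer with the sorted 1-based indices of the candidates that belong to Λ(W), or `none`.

2, 3, 4

τ' = (2−√8)/2 ≈ -0.41421.
candidate 1: (m,n)=(7,-7) → π∥ = 7-7·τ ≈ -9.89949, π⊥ = 7-7·τ' ≈ 9.89949 ∉ [-0.8, 0.8) ⇒ out
candidate 2: (m,n)=(3,7) → π∥ = 3+7·τ ≈ 19.89949, π⊥ = 3+7·τ' ≈ 0.10051 ∈ [-0.8, 0.8) ⇒ IN Λ
candidate 3: (m,n)=(-1,-4) → π∥ = -1-4·τ ≈ -10.65685, π⊥ = -1-4·τ' ≈ 0.65685 ∈ [-0.8, 0.8) ⇒ IN Λ
candidate 4: (m,n)=(2,6) → π∥ = 2+6·τ ≈ 16.48528, π⊥ = 2+6·τ' ≈ -0.48528 ∈ [-0.8, 0.8) ⇒ IN Λ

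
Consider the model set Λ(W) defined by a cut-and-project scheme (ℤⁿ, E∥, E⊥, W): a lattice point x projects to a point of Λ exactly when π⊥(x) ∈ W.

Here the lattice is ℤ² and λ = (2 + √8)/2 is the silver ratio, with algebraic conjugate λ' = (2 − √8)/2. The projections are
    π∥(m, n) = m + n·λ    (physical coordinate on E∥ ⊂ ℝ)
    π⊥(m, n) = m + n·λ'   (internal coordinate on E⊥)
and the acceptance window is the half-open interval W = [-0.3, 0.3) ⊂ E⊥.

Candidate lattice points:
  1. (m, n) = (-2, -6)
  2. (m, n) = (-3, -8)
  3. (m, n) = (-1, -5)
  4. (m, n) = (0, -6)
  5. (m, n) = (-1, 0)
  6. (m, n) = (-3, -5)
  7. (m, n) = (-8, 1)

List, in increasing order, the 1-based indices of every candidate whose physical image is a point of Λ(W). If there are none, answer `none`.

λ' = (2−√8)/2 ≈ -0.4142.
candidate 1: (m,n)=(-2,-6) → π∥ = -2-6·λ ≈ -16.4853, π⊥ = -2-6·λ' ≈ 0.4853 ∉ [-0.3, 0.3) ⇒ out
candidate 2: (m,n)=(-3,-8) → π∥ = -3-8·λ ≈ -22.3137, π⊥ = -3-8·λ' ≈ 0.3137 ∉ [-0.3, 0.3) ⇒ out
candidate 3: (m,n)=(-1,-5) → π∥ = -1-5·λ ≈ -13.0711, π⊥ = -1-5·λ' ≈ 1.0711 ∉ [-0.3, 0.3) ⇒ out
candidate 4: (m,n)=(0,-6) → π∥ = 0-6·λ ≈ -14.4853, π⊥ = 0-6·λ' ≈ 2.4853 ∉ [-0.3, 0.3) ⇒ out
candidate 5: (m,n)=(-1,0) → π∥ = -1+0·λ ≈ -1.0000, π⊥ = -1+0·λ' ≈ -1.0000 ∉ [-0.3, 0.3) ⇒ out
candidate 6: (m,n)=(-3,-5) → π∥ = -3-5·λ ≈ -15.0711, π⊥ = -3-5·λ' ≈ -0.9289 ∉ [-0.3, 0.3) ⇒ out
candidate 7: (m,n)=(-8,1) → π∥ = -8+1·λ ≈ -5.5858, π⊥ = -8+1·λ' ≈ -8.4142 ∉ [-0.3, 0.3) ⇒ out

none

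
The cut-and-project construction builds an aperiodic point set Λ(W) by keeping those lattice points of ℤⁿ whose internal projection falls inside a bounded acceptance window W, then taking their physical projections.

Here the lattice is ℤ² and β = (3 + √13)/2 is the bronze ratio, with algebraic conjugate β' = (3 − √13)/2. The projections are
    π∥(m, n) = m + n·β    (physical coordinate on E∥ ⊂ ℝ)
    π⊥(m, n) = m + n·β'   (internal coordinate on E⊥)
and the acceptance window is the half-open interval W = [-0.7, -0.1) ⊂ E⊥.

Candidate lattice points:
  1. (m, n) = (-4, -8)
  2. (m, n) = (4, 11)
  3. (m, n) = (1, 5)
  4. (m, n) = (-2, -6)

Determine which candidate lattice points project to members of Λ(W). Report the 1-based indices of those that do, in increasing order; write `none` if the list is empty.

Compute β' = (3−√13)/2 = -0.302776, so π⊥(m,n) = m -0.302776·n.
[1] lift (-4,-8): star map gives -1.577795; window check -0.7 ≤ -1.577795 < -0.1 is false → out
[2] lift (4,11): star map gives 0.669468; window check -0.7 ≤ 0.669468 < -0.1 is false → out
[3] lift (1,5): star map gives -0.513878; window check -0.7 ≤ -0.513878 < -0.1 is true → IN Λ
[4] lift (-2,-6): star map gives -0.183346; window check -0.7 ≤ -0.183346 < -0.1 is true → IN Λ

3, 4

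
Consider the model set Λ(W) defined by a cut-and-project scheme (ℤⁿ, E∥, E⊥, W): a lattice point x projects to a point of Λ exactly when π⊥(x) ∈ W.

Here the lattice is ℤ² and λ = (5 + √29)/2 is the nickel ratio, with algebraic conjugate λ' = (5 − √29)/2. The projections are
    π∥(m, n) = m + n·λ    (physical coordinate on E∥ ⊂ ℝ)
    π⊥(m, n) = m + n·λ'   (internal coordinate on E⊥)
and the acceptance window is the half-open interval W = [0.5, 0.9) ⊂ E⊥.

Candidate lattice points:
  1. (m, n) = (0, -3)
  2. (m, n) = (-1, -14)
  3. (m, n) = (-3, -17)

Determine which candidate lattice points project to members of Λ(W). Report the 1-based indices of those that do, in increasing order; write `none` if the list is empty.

Compute λ' = (5−√29)/2 = -0.192582, so π⊥(m,n) = m -0.192582·n.
[1] lift (0,-3): star map gives 0.577747; window check 0.5 ≤ 0.577747 < 0.9 is true → IN Λ
[2] lift (-1,-14): star map gives 1.696154; window check 0.5 ≤ 1.696154 < 0.9 is false → out
[3] lift (-3,-17): star map gives 0.273901; window check 0.5 ≤ 0.273901 < 0.9 is false → out

1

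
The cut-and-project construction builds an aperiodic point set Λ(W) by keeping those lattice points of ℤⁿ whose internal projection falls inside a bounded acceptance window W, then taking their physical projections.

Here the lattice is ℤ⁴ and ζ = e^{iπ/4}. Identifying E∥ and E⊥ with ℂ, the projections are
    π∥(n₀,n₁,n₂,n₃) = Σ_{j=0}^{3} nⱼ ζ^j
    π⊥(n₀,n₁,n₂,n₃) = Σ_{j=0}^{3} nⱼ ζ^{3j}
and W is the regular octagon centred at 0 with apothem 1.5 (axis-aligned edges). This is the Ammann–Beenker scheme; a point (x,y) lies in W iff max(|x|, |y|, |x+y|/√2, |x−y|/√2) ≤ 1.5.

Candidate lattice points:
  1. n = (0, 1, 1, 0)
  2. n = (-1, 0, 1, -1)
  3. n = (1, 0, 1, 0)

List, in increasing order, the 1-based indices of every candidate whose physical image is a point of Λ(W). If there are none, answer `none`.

π⊥(n) = n₀ + n₁ζ³ + n₂ζ⁶ + n₃ζ⁹ where ζ = e^{iπ/4}.
candidate 1: n = (0, 1, 1, 0) → π⊥ ≈ (-0.70711, -0.29289); max(|x|,|y|,|x±y|/√2) = 0.70711 ≤ 1.5 ⇒ ∈ W
candidate 2: n = (-1, 0, 1, -1) → π⊥ ≈ (-1.70711, -1.70711); max(|x|,|y|,|x±y|/√2) = 2.41421 > 1.5 ⇒ ∉ W
candidate 3: n = (1, 0, 1, 0) → π⊥ ≈ (+1.00000, -1.00000); max(|x|,|y|,|x±y|/√2) = 1.41421 ≤ 1.5 ⇒ ∈ W

1, 3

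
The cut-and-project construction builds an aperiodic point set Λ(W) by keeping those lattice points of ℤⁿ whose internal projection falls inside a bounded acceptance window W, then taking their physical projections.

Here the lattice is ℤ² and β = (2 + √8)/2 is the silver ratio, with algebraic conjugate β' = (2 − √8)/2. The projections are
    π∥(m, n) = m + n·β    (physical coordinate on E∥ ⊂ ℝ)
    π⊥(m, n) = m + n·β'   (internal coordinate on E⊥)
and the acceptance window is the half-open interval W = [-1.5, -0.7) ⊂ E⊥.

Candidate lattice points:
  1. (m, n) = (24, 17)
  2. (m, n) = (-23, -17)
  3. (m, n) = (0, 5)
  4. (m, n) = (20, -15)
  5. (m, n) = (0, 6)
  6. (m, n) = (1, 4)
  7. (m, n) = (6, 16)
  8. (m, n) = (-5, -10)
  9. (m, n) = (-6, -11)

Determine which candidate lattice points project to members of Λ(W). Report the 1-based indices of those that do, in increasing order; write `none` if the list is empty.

β' = (2−√8)/2 ≈ -0.414214.
candidate 1: (m,n)=(24,17) → π∥ = 24+17·β ≈ 65.041631, π⊥ = 24+17·β' ≈ 16.958369 ∉ [-1.5, -0.7) ⇒ out
candidate 2: (m,n)=(-23,-17) → π∥ = -23-17·β ≈ -64.041631, π⊥ = -23-17·β' ≈ -15.958369 ∉ [-1.5, -0.7) ⇒ out
candidate 3: (m,n)=(0,5) → π∥ = 0+5·β ≈ 12.071068, π⊥ = 0+5·β' ≈ -2.071068 ∉ [-1.5, -0.7) ⇒ out
candidate 4: (m,n)=(20,-15) → π∥ = 20-15·β ≈ -16.213203, π⊥ = 20-15·β' ≈ 26.213203 ∉ [-1.5, -0.7) ⇒ out
candidate 5: (m,n)=(0,6) → π∥ = 0+6·β ≈ 14.485281, π⊥ = 0+6·β' ≈ -2.485281 ∉ [-1.5, -0.7) ⇒ out
candidate 6: (m,n)=(1,4) → π∥ = 1+4·β ≈ 10.656854, π⊥ = 1+4·β' ≈ -0.656854 ∉ [-1.5, -0.7) ⇒ out
candidate 7: (m,n)=(6,16) → π∥ = 6+16·β ≈ 44.627417, π⊥ = 6+16·β' ≈ -0.627417 ∉ [-1.5, -0.7) ⇒ out
candidate 8: (m,n)=(-5,-10) → π∥ = -5-10·β ≈ -29.142136, π⊥ = -5-10·β' ≈ -0.857864 ∈ [-1.5, -0.7) ⇒ IN Λ
candidate 9: (m,n)=(-6,-11) → π∥ = -6-11·β ≈ -32.556349, π⊥ = -6-11·β' ≈ -1.443651 ∈ [-1.5, -0.7) ⇒ IN Λ

8, 9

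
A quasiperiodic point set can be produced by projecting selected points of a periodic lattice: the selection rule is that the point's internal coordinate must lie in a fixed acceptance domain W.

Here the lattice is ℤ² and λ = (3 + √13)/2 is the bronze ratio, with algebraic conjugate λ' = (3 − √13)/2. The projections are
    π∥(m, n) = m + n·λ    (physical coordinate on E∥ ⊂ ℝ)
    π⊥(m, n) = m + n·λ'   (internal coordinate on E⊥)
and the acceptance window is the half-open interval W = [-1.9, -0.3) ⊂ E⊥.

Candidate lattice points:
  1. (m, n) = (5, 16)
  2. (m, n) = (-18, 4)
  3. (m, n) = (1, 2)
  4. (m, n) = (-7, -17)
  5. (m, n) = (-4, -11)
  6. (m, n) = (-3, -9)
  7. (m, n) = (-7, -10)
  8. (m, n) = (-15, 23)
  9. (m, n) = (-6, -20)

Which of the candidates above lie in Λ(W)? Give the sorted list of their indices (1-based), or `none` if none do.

Numerically λ ≈ 3.3028 and λ' = −1/λ ≈ -0.3028.
#1 (5,16): internal coord 5 + (16)·λ' = +0.1556; +0.1556 ∉ [-1.9, -0.3) → out
#2 (-18,4): internal coord -18 + (4)·λ' = -19.2111; -19.2111 ∉ [-1.9, -0.3) → out
#3 (1,2): internal coord 1 + (2)·λ' = +0.3944; +0.3944 ∉ [-1.9, -0.3) → out
#4 (-7,-17): internal coord -7 + (-17)·λ' = -1.8528; -1.8528 ∈ [-1.9, -0.3) → IN Λ
#5 (-4,-11): internal coord -4 + (-11)·λ' = -0.6695; -0.6695 ∈ [-1.9, -0.3) → IN Λ
#6 (-3,-9): internal coord -3 + (-9)·λ' = -0.2750; -0.2750 ∉ [-1.9, -0.3) → out
#7 (-7,-10): internal coord -7 + (-10)·λ' = -3.9722; -3.9722 ∉ [-1.9, -0.3) → out
#8 (-15,23): internal coord -15 + (23)·λ' = -21.9638; -21.9638 ∉ [-1.9, -0.3) → out
#9 (-6,-20): internal coord -6 + (-20)·λ' = +0.0555; +0.0555 ∉ [-1.9, -0.3) → out

4, 5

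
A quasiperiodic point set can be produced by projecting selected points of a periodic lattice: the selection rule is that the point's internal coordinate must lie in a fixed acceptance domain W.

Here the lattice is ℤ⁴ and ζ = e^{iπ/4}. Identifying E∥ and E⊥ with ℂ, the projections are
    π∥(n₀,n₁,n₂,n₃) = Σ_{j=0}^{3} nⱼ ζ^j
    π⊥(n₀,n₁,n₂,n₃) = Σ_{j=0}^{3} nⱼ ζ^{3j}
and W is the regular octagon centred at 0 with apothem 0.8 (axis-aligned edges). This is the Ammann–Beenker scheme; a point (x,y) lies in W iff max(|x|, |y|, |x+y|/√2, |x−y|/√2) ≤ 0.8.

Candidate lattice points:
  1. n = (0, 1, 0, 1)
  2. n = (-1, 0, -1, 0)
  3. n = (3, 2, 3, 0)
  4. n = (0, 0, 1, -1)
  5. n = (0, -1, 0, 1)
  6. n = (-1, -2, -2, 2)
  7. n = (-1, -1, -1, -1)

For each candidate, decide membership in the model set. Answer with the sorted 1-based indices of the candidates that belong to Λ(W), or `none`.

π⊥(n) = n₀ + n₁ζ³ + n₂ζ⁶ + n₃ζ⁹ where ζ = e^{iπ/4}.
candidate 1: n = (0, 1, 0, 1) → π⊥ ≈ (+0.0000, +1.4142); max(|x|,|y|,|x±y|/√2) = 1.4142 > 0.8 ⇒ ∉ W
candidate 2: n = (-1, 0, -1, 0) → π⊥ ≈ (-1.0000, +1.0000); max(|x|,|y|,|x±y|/√2) = 1.4142 > 0.8 ⇒ ∉ W
candidate 3: n = (3, 2, 3, 0) → π⊥ ≈ (+1.5858, -1.5858); max(|x|,|y|,|x±y|/√2) = 2.2426 > 0.8 ⇒ ∉ W
candidate 4: n = (0, 0, 1, -1) → π⊥ ≈ (-0.7071, -1.7071); max(|x|,|y|,|x±y|/√2) = 1.7071 > 0.8 ⇒ ∉ W
candidate 5: n = (0, -1, 0, 1) → π⊥ ≈ (+1.4142, +0.0000); max(|x|,|y|,|x±y|/√2) = 1.4142 > 0.8 ⇒ ∉ W
candidate 6: n = (-1, -2, -2, 2) → π⊥ ≈ (+1.8284, +2.0000); max(|x|,|y|,|x±y|/√2) = 2.7071 > 0.8 ⇒ ∉ W
candidate 7: n = (-1, -1, -1, -1) → π⊥ ≈ (-1.0000, -0.4142); max(|x|,|y|,|x±y|/√2) = 1.0000 > 0.8 ⇒ ∉ W

none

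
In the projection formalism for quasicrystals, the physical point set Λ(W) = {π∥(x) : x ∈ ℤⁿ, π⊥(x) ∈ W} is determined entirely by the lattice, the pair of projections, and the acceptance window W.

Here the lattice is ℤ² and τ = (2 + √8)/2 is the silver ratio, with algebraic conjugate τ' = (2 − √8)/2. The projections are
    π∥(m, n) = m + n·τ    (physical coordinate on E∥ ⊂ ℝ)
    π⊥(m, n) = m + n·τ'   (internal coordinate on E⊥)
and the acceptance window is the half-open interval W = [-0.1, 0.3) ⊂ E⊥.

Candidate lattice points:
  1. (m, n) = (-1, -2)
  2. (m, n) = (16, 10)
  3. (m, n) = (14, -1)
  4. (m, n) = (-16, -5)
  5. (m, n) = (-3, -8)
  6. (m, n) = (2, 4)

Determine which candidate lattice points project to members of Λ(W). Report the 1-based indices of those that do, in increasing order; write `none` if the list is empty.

none

Compute τ' = (2−√8)/2 = -0.41421, so π⊥(m,n) = m -0.41421·n.
#1 (-1,-2): internal coord -1 + (-2)·τ' = -0.17157; -0.17157 ∉ [-0.1, 0.3) → out
#2 (16,10): internal coord 16 + (10)·τ' = +11.85786; +11.85786 ∉ [-0.1, 0.3) → out
#3 (14,-1): internal coord 14 + (-1)·τ' = +14.41421; +14.41421 ∉ [-0.1, 0.3) → out
#4 (-16,-5): internal coord -16 + (-5)·τ' = -13.92893; -13.92893 ∉ [-0.1, 0.3) → out
#5 (-3,-8): internal coord -3 + (-8)·τ' = +0.31371; +0.31371 ∉ [-0.1, 0.3) → out
#6 (2,4): internal coord 2 + (4)·τ' = +0.34315; +0.34315 ∉ [-0.1, 0.3) → out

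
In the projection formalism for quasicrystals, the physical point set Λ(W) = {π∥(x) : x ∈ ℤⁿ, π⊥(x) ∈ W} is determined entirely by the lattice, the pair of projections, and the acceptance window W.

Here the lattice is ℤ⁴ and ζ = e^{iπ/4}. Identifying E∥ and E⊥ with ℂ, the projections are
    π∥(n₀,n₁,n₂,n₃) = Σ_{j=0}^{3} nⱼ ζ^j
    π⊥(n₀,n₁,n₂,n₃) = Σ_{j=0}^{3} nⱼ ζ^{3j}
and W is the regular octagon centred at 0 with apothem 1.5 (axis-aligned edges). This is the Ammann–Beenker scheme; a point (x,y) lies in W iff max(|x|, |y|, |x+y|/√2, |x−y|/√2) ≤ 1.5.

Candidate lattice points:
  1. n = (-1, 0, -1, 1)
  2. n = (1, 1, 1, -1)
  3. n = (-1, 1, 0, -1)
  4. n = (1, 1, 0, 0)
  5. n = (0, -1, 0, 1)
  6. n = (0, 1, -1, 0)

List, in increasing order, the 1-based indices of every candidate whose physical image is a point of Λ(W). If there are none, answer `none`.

2, 4, 5

π⊥(n) = n₀ + n₁ζ³ + n₂ζ⁶ + n₃ζ⁹ where ζ = e^{iπ/4}.
candidate 1: n = (-1, 0, -1, 1) → π⊥ ≈ (-0.292893, +1.707107); max(|x|,|y|,|x±y|/√2) = 1.707107 > 1.5 ⇒ ∉ W
candidate 2: n = (1, 1, 1, -1) → π⊥ ≈ (-0.414214, -1.000000); max(|x|,|y|,|x±y|/√2) = 1.000000 ≤ 1.5 ⇒ ∈ W
candidate 3: n = (-1, 1, 0, -1) → π⊥ ≈ (-2.414214, +0.000000); max(|x|,|y|,|x±y|/√2) = 2.414214 > 1.5 ⇒ ∉ W
candidate 4: n = (1, 1, 0, 0) → π⊥ ≈ (+0.292893, +0.707107); max(|x|,|y|,|x±y|/√2) = 0.707107 ≤ 1.5 ⇒ ∈ W
candidate 5: n = (0, -1, 0, 1) → π⊥ ≈ (+1.414214, +0.000000); max(|x|,|y|,|x±y|/√2) = 1.414214 ≤ 1.5 ⇒ ∈ W
candidate 6: n = (0, 1, -1, 0) → π⊥ ≈ (-0.707107, +1.707107); max(|x|,|y|,|x±y|/√2) = 1.707107 > 1.5 ⇒ ∉ W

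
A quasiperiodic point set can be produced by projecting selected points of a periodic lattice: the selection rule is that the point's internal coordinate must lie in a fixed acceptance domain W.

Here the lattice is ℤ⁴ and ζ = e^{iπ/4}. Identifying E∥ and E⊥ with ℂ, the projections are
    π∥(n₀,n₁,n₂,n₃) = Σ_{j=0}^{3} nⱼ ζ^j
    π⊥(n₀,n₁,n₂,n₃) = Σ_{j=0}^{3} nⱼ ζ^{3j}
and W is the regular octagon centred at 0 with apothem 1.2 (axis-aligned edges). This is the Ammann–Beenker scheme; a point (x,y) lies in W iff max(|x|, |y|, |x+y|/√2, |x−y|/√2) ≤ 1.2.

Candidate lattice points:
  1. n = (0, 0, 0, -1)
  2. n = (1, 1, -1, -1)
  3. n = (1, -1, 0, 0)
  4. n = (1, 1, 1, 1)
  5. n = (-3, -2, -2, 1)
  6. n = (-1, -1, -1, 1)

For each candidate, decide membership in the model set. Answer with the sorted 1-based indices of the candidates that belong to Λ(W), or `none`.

π⊥(n) = n₀ + n₁ζ³ + n₂ζ⁶ + n₃ζ⁹ where ζ = e^{iπ/4}.
candidate 1: n = (0, 0, 0, -1) → π⊥ ≈ (-0.7071, -0.7071); max(|x|,|y|,|x±y|/√2) = 1.0000 ≤ 1.2 ⇒ ∈ W
candidate 2: n = (1, 1, -1, -1) → π⊥ ≈ (-0.4142, +1.0000); max(|x|,|y|,|x±y|/√2) = 1.0000 ≤ 1.2 ⇒ ∈ W
candidate 3: n = (1, -1, 0, 0) → π⊥ ≈ (+1.7071, -0.7071); max(|x|,|y|,|x±y|/√2) = 1.7071 > 1.2 ⇒ ∉ W
candidate 4: n = (1, 1, 1, 1) → π⊥ ≈ (+1.0000, +0.4142); max(|x|,|y|,|x±y|/√2) = 1.0000 ≤ 1.2 ⇒ ∈ W
candidate 5: n = (-3, -2, -2, 1) → π⊥ ≈ (-0.8787, +1.2929); max(|x|,|y|,|x±y|/√2) = 1.5355 > 1.2 ⇒ ∉ W
candidate 6: n = (-1, -1, -1, 1) → π⊥ ≈ (+0.4142, +1.0000); max(|x|,|y|,|x±y|/√2) = 1.0000 ≤ 1.2 ⇒ ∈ W

1, 2, 4, 6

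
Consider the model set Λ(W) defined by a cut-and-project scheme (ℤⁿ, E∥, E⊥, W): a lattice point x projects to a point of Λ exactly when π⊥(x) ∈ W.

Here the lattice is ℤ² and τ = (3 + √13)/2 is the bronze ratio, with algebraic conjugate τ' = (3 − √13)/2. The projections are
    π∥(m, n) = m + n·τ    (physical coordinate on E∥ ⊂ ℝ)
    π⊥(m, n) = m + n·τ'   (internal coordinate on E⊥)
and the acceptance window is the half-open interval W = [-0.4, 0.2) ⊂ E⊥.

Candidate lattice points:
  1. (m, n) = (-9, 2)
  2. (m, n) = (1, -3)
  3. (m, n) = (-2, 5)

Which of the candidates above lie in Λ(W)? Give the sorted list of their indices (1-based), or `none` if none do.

none

Numerically τ ≈ 3.30278 and τ' = −1/τ ≈ -0.30278.
[1] lift (-9,2): star map gives -9.60555; window check -0.4 ≤ -9.60555 < 0.2 is false → out
[2] lift (1,-3): star map gives 1.90833; window check -0.4 ≤ 1.90833 < 0.2 is false → out
[3] lift (-2,5): star map gives -3.51388; window check -0.4 ≤ -3.51388 < 0.2 is false → out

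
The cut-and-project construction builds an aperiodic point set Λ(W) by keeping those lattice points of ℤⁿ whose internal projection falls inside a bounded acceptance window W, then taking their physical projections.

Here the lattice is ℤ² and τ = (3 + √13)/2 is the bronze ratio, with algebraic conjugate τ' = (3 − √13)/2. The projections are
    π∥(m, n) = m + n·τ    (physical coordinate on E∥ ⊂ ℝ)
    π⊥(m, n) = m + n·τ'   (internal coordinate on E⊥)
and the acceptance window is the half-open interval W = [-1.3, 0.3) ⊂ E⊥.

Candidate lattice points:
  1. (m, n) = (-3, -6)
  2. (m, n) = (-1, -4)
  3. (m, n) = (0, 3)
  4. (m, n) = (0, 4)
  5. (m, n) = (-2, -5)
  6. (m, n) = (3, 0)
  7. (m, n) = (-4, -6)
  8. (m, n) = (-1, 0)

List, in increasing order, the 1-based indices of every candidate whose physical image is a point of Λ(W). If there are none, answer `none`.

1, 2, 3, 4, 5, 8

Compute τ' = (3−√13)/2 = -0.302776, so π⊥(m,n) = m -0.302776·n.
#1 (-3,-6): internal coord -3 + (-6)·τ' = -1.183346; -1.183346 ∈ [-1.3, 0.3) → IN Λ
#2 (-1,-4): internal coord -1 + (-4)·τ' = +0.211103; +0.211103 ∈ [-1.3, 0.3) → IN Λ
#3 (0,3): internal coord 0 + (3)·τ' = -0.908327; -0.908327 ∈ [-1.3, 0.3) → IN Λ
#4 (0,4): internal coord 0 + (4)·τ' = -1.211103; -1.211103 ∈ [-1.3, 0.3) → IN Λ
#5 (-2,-5): internal coord -2 + (-5)·τ' = -0.486122; -0.486122 ∈ [-1.3, 0.3) → IN Λ
#6 (3,0): internal coord 3 + (0)·τ' = +3.000000; +3.000000 ∉ [-1.3, 0.3) → out
#7 (-4,-6): internal coord -4 + (-6)·τ' = -2.183346; -2.183346 ∉ [-1.3, 0.3) → out
#8 (-1,0): internal coord -1 + (0)·τ' = -1.000000; -1.000000 ∈ [-1.3, 0.3) → IN Λ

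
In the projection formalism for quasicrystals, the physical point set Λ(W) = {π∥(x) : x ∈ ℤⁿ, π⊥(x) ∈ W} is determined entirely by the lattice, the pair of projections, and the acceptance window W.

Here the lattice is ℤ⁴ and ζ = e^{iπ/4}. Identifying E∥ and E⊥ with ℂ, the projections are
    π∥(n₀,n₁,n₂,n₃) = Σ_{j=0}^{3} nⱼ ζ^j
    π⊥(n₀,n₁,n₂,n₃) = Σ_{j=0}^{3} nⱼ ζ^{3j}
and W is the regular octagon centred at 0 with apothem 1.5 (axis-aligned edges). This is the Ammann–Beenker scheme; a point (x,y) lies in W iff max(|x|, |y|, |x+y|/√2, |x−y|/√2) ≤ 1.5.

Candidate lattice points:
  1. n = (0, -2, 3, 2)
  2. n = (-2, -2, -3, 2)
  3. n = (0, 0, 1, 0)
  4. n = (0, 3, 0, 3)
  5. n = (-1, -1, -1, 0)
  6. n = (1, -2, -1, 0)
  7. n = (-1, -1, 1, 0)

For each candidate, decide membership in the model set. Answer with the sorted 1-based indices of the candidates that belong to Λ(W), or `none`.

3, 5

Internal map: ζ^{3j} for j=0..3 gives (1,0), (−√2/2,√2/2), (0,−1), (√2/2,√2/2).
#1 (0, -2, 3, 2): internal (2.828427, -3.000000); octagon support 4.121320 vs apothem 1.5 → ∉ W
#2 (-2, -2, -3, 2): internal (0.828427, 3.000000); octagon support 3.000000 vs apothem 1.5 → ∉ W
#3 (0, 0, 1, 0): internal (0.000000, -1.000000); octagon support 1.000000 vs apothem 1.5 → ∈ W
#4 (0, 3, 0, 3): internal (0.000000, 4.242641); octagon support 4.242641 vs apothem 1.5 → ∉ W
#5 (-1, -1, -1, 0): internal (-0.292893, 0.292893); octagon support 0.414214 vs apothem 1.5 → ∈ W
#6 (1, -2, -1, 0): internal (2.414214, -0.414214); octagon support 2.414214 vs apothem 1.5 → ∉ W
#7 (-1, -1, 1, 0): internal (-0.292893, -1.707107); octagon support 1.707107 vs apothem 1.5 → ∉ W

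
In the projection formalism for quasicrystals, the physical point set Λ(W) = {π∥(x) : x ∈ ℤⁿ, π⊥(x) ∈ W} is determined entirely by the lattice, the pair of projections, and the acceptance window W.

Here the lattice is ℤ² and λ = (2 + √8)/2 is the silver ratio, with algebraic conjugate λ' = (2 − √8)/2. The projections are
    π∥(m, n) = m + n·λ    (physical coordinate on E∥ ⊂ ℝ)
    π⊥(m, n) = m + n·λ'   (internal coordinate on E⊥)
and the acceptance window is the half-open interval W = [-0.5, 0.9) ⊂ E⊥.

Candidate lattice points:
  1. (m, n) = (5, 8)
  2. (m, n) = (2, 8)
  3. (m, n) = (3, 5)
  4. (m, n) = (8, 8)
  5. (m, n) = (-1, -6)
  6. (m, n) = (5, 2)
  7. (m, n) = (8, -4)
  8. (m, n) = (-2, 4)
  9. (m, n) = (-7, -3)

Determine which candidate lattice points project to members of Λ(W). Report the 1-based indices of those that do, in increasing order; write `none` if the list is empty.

none

Compute λ' = (2−√8)/2 = -0.41421, so π⊥(m,n) = m -0.41421·n.
[1] lift (5,8): star map gives 1.68629; window check -0.5 ≤ 1.68629 < 0.9 is false → out
[2] lift (2,8): star map gives -1.31371; window check -0.5 ≤ -1.31371 < 0.9 is false → out
[3] lift (3,5): star map gives 0.92893; window check -0.5 ≤ 0.92893 < 0.9 is false → out
[4] lift (8,8): star map gives 4.68629; window check -0.5 ≤ 4.68629 < 0.9 is false → out
[5] lift (-1,-6): star map gives 1.48528; window check -0.5 ≤ 1.48528 < 0.9 is false → out
[6] lift (5,2): star map gives 4.17157; window check -0.5 ≤ 4.17157 < 0.9 is false → out
[7] lift (8,-4): star map gives 9.65685; window check -0.5 ≤ 9.65685 < 0.9 is false → out
[8] lift (-2,4): star map gives -3.65685; window check -0.5 ≤ -3.65685 < 0.9 is false → out
[9] lift (-7,-3): star map gives -5.75736; window check -0.5 ≤ -5.75736 < 0.9 is false → out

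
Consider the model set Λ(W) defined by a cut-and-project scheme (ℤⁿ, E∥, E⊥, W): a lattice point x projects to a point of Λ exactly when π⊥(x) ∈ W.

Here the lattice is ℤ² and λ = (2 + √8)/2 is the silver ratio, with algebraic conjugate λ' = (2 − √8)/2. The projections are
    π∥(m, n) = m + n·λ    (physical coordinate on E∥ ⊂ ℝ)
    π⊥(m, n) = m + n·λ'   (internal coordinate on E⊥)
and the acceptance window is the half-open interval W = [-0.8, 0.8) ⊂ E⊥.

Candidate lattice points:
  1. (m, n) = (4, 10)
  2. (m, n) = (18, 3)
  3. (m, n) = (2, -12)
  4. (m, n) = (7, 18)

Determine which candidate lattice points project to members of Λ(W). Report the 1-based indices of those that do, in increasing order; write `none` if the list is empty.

1, 4

λ' = (2−√8)/2 ≈ -0.41421.
[1] lift (4,10): star map gives -0.14214; window check -0.8 ≤ -0.14214 < 0.8 is true → IN Λ
[2] lift (18,3): star map gives 16.75736; window check -0.8 ≤ 16.75736 < 0.8 is false → out
[3] lift (2,-12): star map gives 6.97056; window check -0.8 ≤ 6.97056 < 0.8 is false → out
[4] lift (7,18): star map gives -0.45584; window check -0.8 ≤ -0.45584 < 0.8 is true → IN Λ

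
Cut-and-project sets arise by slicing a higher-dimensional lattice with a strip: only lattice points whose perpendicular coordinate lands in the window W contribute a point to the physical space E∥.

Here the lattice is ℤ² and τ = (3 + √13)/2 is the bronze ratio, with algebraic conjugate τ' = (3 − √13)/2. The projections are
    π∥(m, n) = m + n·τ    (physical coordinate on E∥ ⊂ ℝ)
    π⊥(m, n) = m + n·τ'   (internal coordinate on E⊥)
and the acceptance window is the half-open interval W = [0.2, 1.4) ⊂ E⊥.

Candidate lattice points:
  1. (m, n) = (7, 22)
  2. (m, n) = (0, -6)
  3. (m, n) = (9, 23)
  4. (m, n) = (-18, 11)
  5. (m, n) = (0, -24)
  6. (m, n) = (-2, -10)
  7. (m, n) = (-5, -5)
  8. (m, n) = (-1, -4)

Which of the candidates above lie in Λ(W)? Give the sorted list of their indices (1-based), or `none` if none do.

Numerically τ ≈ 3.302776 and τ' = −1/τ ≈ -0.302776.
#1 (7,22): internal coord 7 + (22)·τ' = +0.338936; +0.338936 ∈ [0.2, 1.4) → IN Λ
#2 (0,-6): internal coord 0 + (-6)·τ' = +1.816654; +1.816654 ∉ [0.2, 1.4) → out
#3 (9,23): internal coord 9 + (23)·τ' = +2.036160; +2.036160 ∉ [0.2, 1.4) → out
#4 (-18,11): internal coord -18 + (11)·τ' = -21.330532; -21.330532 ∉ [0.2, 1.4) → out
#5 (0,-24): internal coord 0 + (-24)·τ' = +7.266615; +7.266615 ∉ [0.2, 1.4) → out
#6 (-2,-10): internal coord -2 + (-10)·τ' = +1.027756; +1.027756 ∈ [0.2, 1.4) → IN Λ
#7 (-5,-5): internal coord -5 + (-5)·τ' = -3.486122; -3.486122 ∉ [0.2, 1.4) → out
#8 (-1,-4): internal coord -1 + (-4)·τ' = +0.211103; +0.211103 ∈ [0.2, 1.4) → IN Λ

1, 6, 8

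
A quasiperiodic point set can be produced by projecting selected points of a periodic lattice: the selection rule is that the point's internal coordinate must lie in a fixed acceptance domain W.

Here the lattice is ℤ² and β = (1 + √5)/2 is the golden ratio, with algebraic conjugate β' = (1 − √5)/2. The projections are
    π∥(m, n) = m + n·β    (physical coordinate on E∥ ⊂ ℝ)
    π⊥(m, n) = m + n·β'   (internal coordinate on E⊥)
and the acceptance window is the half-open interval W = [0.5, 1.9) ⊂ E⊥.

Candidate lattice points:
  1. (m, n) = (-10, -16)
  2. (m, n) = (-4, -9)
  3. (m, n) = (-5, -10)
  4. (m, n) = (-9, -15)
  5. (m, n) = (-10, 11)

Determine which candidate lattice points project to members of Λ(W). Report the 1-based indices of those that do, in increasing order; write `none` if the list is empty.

2, 3

Numerically β ≈ 1.61803 and β' = −1/β ≈ -0.61803.
[1] lift (-10,-16): star map gives -0.11146; window check 0.5 ≤ -0.11146 < 1.9 is false → out
[2] lift (-4,-9): star map gives 1.56231; window check 0.5 ≤ 1.56231 < 1.9 is true → IN Λ
[3] lift (-5,-10): star map gives 1.18034; window check 0.5 ≤ 1.18034 < 1.9 is true → IN Λ
[4] lift (-9,-15): star map gives 0.27051; window check 0.5 ≤ 0.27051 < 1.9 is false → out
[5] lift (-10,11): star map gives -16.79837; window check 0.5 ≤ -16.79837 < 1.9 is false → out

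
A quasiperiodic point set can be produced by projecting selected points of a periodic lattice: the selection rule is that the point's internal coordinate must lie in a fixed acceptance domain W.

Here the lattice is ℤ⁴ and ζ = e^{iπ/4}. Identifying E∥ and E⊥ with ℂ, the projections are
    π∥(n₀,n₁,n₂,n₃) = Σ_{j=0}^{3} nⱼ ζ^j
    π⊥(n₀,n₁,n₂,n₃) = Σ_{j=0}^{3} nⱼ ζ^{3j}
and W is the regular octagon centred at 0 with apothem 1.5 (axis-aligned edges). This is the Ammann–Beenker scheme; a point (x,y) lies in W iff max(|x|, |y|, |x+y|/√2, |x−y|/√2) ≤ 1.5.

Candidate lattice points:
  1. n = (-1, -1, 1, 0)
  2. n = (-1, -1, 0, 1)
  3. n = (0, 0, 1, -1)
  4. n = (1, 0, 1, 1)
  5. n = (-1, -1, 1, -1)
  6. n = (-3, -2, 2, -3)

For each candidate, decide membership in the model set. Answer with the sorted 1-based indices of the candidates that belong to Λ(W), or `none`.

2

With ζ = e^{iπ/4} the internal vectors are ζ^0,ζ^3,ζ^6,ζ^9.
#1 (-1, -1, 1, 0): internal (-0.292893, -1.707107); octagon support 1.707107 vs apothem 1.5 → ∉ W
#2 (-1, -1, 0, 1): internal (0.414214, 0.000000); octagon support 0.414214 vs apothem 1.5 → ∈ W
#3 (0, 0, 1, -1): internal (-0.707107, -1.707107); octagon support 1.707107 vs apothem 1.5 → ∉ W
#4 (1, 0, 1, 1): internal (1.707107, -0.292893); octagon support 1.707107 vs apothem 1.5 → ∉ W
#5 (-1, -1, 1, -1): internal (-1.000000, -2.414214); octagon support 2.414214 vs apothem 1.5 → ∉ W
#6 (-3, -2, 2, -3): internal (-3.707107, -5.535534); octagon support 6.535534 vs apothem 1.5 → ∉ W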